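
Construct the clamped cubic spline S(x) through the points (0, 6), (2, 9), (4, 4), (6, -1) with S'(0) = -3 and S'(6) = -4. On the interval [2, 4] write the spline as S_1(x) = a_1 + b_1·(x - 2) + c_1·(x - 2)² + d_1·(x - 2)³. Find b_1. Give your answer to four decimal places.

0.7333

Put M_i = S'' at the i-th knot. Here h = (2, 2, 2) and Δ = (3/2, -5/2, -5/2), so the interior equations h_(i-1)·M_(i-1) + 2(h_(i-1)+h_i)·M_i + h_i·M_(i+1) = 6(Δ_i − Δ_(i-1)) read
  2·M_0 + 8·M_1 + 2·M_2 = 6(Δ_1 - Δ_0) = -24
  2·M_1 + 8·M_2 + 2·M_3 = 6(Δ_2 - Δ_1) = 0
Clamped end conditions give two more equations: 2h_0·M_0 + h_0·M_1 = 6(Δ_0 - S'(0)) = 27 and h_2·M_2 + 2h_2·M_3 = 6(S'(6) - Δ_2) = -9.
Hence M_0 = 293/30, M_1 = -181/30, M_2 = 71/30, M_3 = -103/30.
On [2, 4], with S_1(x) = a_1 + b_1·(x - 2) + c_1·(x - 2)² + d_1·(x - 2)³: c_1 = M_1/2 = -181/60, d_1 = (M_2 - M_1)/(6h_1) = 7/10, b_1 = Δ_1 - h_1(2M_1 + M_2)/6 = 11/15.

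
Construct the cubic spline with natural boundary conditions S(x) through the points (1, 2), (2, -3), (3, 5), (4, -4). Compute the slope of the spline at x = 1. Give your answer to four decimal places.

-9.6000

With M_i denoting the second derivative at x_i, h_i = 1, 1, 1, and Δ_i = (y_(i+1) − y_i)/h_i = -5, 8, -9:
  1·M_0 + 4·M_1 + 1·M_2 = 6(Δ_1 - Δ_0) = 78
  1·M_1 + 4·M_2 + 1·M_3 = 6(Δ_2 - Δ_1) = -102
Natural end conditions: M_0 = M_3 = 0.
Forward elimination and back-substitution give M_0 = 0, M_1 = 138/5, M_2 = -162/5, M_3 = 0.
On [1, 2], S'(x) = b_0 + 2c_0·(x - 1) + 3d_0·(x - 1)² with b_0 = Δ_0 - h_0(2M_0 + M_1)/6 = -48/5, c_0 = M_0/2 = 0, d_0 = (M_1 - M_0)/(6h_0) = 23/5. So S'(1) = -48/5.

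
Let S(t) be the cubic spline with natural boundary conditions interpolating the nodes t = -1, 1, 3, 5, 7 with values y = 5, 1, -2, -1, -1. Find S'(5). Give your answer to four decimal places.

Put σ_i = S'' at the i-th knot. Here h = (2, 2, 2, 2) and Δ = (-2, -3/2, 1/2, 0), so the interior equations h_(i-1)·σ_(i-1) + 2(h_(i-1)+h_i)·σ_i + h_i·σ_(i+1) = 6(Δ_i − Δ_(i-1)) read
  2·σ_0 + 8·σ_1 + 2·σ_2 = 6(Δ_1 - Δ_0) = 3
  2·σ_1 + 8·σ_2 + 2·σ_3 = 6(Δ_2 - Δ_1) = 12
  2·σ_2 + 8·σ_3 + 2·σ_4 = 6(Δ_3 - Δ_2) = -3
Natural end conditions: σ_0 = σ_4 = 0.
Solving: σ_0 = 0, σ_1 = -3/56, σ_2 = 12/7, σ_3 = -45/56, σ_4 = 0.
On [5, 7], S'(t) = b_3 + 2c_3·(t - 5) + 3d_3·(t - 5)² with b_3 = Δ_3 - h_3(2σ_3 + σ_4)/6 = 15/28, c_3 = σ_3/2 = -45/112, d_3 = (σ_4 - σ_3)/(6h_3) = 15/224. So S'(5) = 15/28.

0.5357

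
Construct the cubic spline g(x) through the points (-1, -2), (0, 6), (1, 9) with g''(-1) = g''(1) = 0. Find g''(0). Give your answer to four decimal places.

-7.5000

Let m_i = g''(x_i). Step sizes h_i = 1, 1; slopes of the chords Δ_i = (y_(i+1) - y_i)/h_i = 8, 3.
  1·m_0 + 4·m_1 + 1·m_2 = 6(Δ_1 - Δ_0) = -30
Natural end conditions: m_0 = m_2 = 0.
Solving the tridiagonal system: m_0 = 0, m_1 = -15/2, m_2 = 0.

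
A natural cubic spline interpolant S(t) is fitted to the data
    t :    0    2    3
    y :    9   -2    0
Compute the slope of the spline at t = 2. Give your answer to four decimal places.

Put M_i = S'' at the i-th knot. Here h = (2, 1) and Δ = (-11/2, 2), so the interior equations h_(i-1)·M_(i-1) + 2(h_(i-1)+h_i)·M_i + h_i·M_(i+1) = 6(Δ_i − Δ_(i-1)) read
  2·M_0 + 6·M_1 + 1·M_2 = 6(Δ_1 - Δ_0) = 45
Natural end conditions: M_0 = M_2 = 0.
Solving: M_0 = 0, M_1 = 15/2, M_2 = 0.
On [2, 3], S'(t) = b_1 + 2c_1·(t - 2) + 3d_1·(t - 2)² with b_1 = Δ_1 - h_1(2M_1 + M_2)/6 = -1/2, c_1 = M_1/2 = 15/4, d_1 = (M_2 - M_1)/(6h_1) = -5/4. So S'(2) = -1/2.

-0.5000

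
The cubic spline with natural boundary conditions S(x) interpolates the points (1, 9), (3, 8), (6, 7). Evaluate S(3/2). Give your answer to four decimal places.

With M_i denoting the second derivative at x_i, h_i = 2, 3, and Δ_i = (y_(i+1) − y_i)/h_i = -1/2, -1/3:
  2·M_0 + 10·M_1 + 3·M_2 = 6(Δ_1 - Δ_0) = 1
Natural end conditions: M_0 = M_2 = 0.
Hence M_0 = 0, M_1 = 1/10, M_2 = 0.
On [1, 3], S(x) = 9 - 8/15·(x - 1) + 0·(x - 1)² + 1/120·(x - 1)³.
With (x - 1) = 1/2: S(3/2) = 559/64.

8.7344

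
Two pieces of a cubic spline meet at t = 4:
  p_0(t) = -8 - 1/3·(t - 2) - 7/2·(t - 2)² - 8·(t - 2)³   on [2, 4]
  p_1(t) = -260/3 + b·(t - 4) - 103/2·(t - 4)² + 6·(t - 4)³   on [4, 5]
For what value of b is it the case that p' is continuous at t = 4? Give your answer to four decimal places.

-110.3333

p_0'(t) = -1/3 - 7·(t - 2) - 24·(t - 2)², so p_0'(4) = -331/3. On the right, p_1'(4) = b, so b = -331/3.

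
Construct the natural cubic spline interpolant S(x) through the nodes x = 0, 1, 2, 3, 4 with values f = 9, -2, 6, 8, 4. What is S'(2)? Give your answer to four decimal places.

8.1250

Let M_i = S''(x_i). Step sizes h_i = 1, 1, 1, 1; slopes of the chords Δ_i = (y_(i+1) - y_i)/h_i = -11, 8, 2, -4.
  1·M_0 + 4·M_1 + 1·M_2 = 6(Δ_1 - Δ_0) = 114
  1·M_1 + 4·M_2 + 1·M_3 = 6(Δ_2 - Δ_1) = -36
  1·M_2 + 4·M_3 + 1·M_4 = 6(Δ_3 - Δ_2) = -36
Natural end conditions: M_0 = M_4 = 0.
Hence M_0 = 0, M_1 = 909/28, M_2 = -111/7, M_3 = -141/28, M_4 = 0.
On [2, 3], S'(x) = b_2 + 2c_2·(x - 2) + 3d_2·(x - 2)² with b_2 = Δ_2 - h_2(2M_2 + M_3)/6 = 65/8, c_2 = M_2/2 = -111/14, d_2 = (M_3 - M_2)/(6h_2) = 101/56. So S'(2) = 65/8.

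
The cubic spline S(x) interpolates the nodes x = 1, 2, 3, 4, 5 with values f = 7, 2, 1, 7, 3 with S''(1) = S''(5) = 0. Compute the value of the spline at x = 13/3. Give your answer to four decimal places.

6.8175

With M_i denoting the second derivative at x_i, h_i = 1, 1, 1, 1, and Δ_i = (y_(i+1) − y_i)/h_i = -5, -1, 6, -4:
  1·M_0 + 4·M_1 + 1·M_2 = 6(Δ_1 - Δ_0) = 24
  1·M_1 + 4·M_2 + 1·M_3 = 6(Δ_2 - Δ_1) = 42
  1·M_2 + 4·M_3 + 1·M_4 = 6(Δ_3 - Δ_2) = -60
Natural end conditions: M_0 = M_4 = 0.
Hence M_0 = 0, M_1 = 33/14, M_2 = 102/7, M_3 = -261/14, M_4 = 0.
On [4, 5], S(x) = 7 + 31/14·(x - 4) - 261/28·(x - 4)² + 87/28·(x - 4)³.
With (x - 4) = 1/3: S(13/3) = 859/126.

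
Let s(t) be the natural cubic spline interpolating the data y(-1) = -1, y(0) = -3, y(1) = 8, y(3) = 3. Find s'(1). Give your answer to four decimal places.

9.1522

With m_i denoting the second derivative at x_i, h_i = 1, 1, 2, and Δ_i = (y_(i+1) − y_i)/h_i = -2, 11, -5/2:
  1·m_0 + 4·m_1 + 1·m_2 = 6(Δ_1 - Δ_0) = 78
  1·m_1 + 6·m_2 + 2·m_3 = 6(Δ_2 - Δ_1) = -81
Natural end conditions: m_0 = m_3 = 0.
Forward elimination and back-substitution give m_0 = 0, m_1 = 549/23, m_2 = -402/23, m_3 = 0.
On [1, 3], s'(t) = b_2 + 2c_2·(t - 1) + 3d_2·(t - 1)² with b_2 = Δ_2 - h_2(2m_2 + m_3)/6 = 421/46, c_2 = m_2/2 = -201/23, d_2 = (m_3 - m_2)/(6h_2) = 67/46. So s'(1) = 421/46.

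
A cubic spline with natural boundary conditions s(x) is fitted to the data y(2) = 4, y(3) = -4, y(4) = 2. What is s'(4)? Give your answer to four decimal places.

9.5000

With m_i denoting the second derivative at x_i, h_i = 1, 1, and Δ_i = (y_(i+1) − y_i)/h_i = -8, 6:
  1·m_0 + 4·m_1 + 1·m_2 = 6(Δ_1 - Δ_0) = 84
Natural end conditions: m_0 = m_2 = 0.
Solving the tridiagonal system: m_0 = 0, m_1 = 21, m_2 = 0.
On [3, 4], s'(x) = b_1 + 2c_1·(x - 3) + 3d_1·(x - 3)² with b_1 = Δ_1 - h_1(2m_1 + m_2)/6 = -1, c_1 = m_1/2 = 21/2, d_1 = (m_2 - m_1)/(6h_1) = -7/2. So s'(4) = 19/2.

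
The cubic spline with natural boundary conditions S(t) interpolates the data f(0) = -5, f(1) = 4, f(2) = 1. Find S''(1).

-18

With M_i denoting the second derivative at x_i, h_i = 1, 1, and Δ_i = (y_(i+1) − y_i)/h_i = 9, -3:
  1·M_0 + 4·M_1 + 1·M_2 = 6(Δ_1 - Δ_0) = -72
Natural end conditions: M_0 = M_2 = 0.
Solving: M_0 = 0, M_1 = -18, M_2 = 0.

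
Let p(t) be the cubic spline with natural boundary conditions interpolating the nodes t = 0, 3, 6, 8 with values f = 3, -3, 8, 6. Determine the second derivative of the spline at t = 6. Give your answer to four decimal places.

Write σ_i for p''(x_i). With h_i = 3, 3, 2 and divided differences Δ_i = -2, 11/3, -1, the continuity of p' gives the tridiagonal system
  3·σ_0 + 12·σ_1 + 3·σ_2 = 6(Δ_1 - Δ_0) = 34
  3·σ_1 + 10·σ_2 + 2·σ_3 = 6(Δ_2 - Δ_1) = -28
Natural end conditions: σ_0 = σ_3 = 0.
Forward elimination and back-substitution give σ_0 = 0, σ_1 = 424/111, σ_2 = -146/37, σ_3 = 0.

-3.9459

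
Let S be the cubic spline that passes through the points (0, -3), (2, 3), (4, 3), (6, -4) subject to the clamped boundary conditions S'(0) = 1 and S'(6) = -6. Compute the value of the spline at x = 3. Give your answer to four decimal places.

Write σ_i for S''(x_i). With h_i = 2, 2, 2 and divided differences Δ_i = 3, 0, -7/2, the continuity of S' gives the tridiagonal system
  2·σ_0 + 8·σ_1 + 2·σ_2 = 6(Δ_1 - Δ_0) = -18
  2·σ_1 + 8·σ_2 + 2·σ_3 = 6(Δ_2 - Δ_1) = -21
Clamped end conditions give two more equations: 2h_0·σ_0 + h_0·σ_1 = 6(Δ_0 - S'(0)) = 12 and h_2·σ_2 + 2h_2·σ_3 = 6(S'(6) - Δ_2) = -15.
Hence σ_0 = 137/30, σ_1 = -47/15, σ_2 = -31/30, σ_3 = -97/30.
On [2, 4], S(x) = 3 + 73/30·(x - 2) - 47/30·(x - 2)² + 7/40·(x - 2)³.
With (x - 2) = 1: S(3) = 97/24.

4.0417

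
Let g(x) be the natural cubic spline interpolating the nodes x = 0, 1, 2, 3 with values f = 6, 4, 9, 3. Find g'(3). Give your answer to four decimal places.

-9.4000

With σ_i denoting the second derivative at x_i, h_i = 1, 1, 1, and Δ_i = (y_(i+1) − y_i)/h_i = -2, 5, -6:
  1·σ_0 + 4·σ_1 + 1·σ_2 = 6(Δ_1 - Δ_0) = 42
  1·σ_1 + 4·σ_2 + 1·σ_3 = 6(Δ_2 - Δ_1) = -66
Natural end conditions: σ_0 = σ_3 = 0.
Forward elimination and back-substitution give σ_0 = 0, σ_1 = 78/5, σ_2 = -102/5, σ_3 = 0.
On [2, 3], g'(x) = b_2 + 2c_2·(x - 2) + 3d_2·(x - 2)² with b_2 = Δ_2 - h_2(2σ_2 + σ_3)/6 = 4/5, c_2 = σ_2/2 = -51/5, d_2 = (σ_3 - σ_2)/(6h_2) = 17/5. So g'(3) = -47/5.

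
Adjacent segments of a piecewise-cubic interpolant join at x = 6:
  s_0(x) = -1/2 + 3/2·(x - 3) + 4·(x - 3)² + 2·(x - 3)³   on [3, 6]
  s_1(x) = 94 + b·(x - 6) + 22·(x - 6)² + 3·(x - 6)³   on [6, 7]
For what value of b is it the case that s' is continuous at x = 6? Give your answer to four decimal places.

s_0'(x) = 3/2 + 8·(x - 3) + 6·(x - 3)², so s_0'(6) = 159/2. On the right, s_1'(6) = b, so b = 159/2.

79.5000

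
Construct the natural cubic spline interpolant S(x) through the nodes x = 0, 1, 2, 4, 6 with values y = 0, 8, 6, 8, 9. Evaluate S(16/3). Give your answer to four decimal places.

Write m_i for S''(x_i). With h_i = 1, 1, 2, 2 and divided differences Δ_i = 8, -2, 1, 1/2, the continuity of S' gives the tridiagonal system
  1·m_0 + 4·m_1 + 1·m_2 = 6(Δ_1 - Δ_0) = -60
  1·m_1 + 6·m_2 + 2·m_3 = 6(Δ_2 - Δ_1) = 18
  2·m_2 + 8·m_3 + 2·m_4 = 6(Δ_3 - Δ_2) = -3
Natural end conditions: m_0 = m_4 = 0.
Solving the tridiagonal system: m_0 = 0, m_1 = -465/28, m_2 = 45/7, m_3 = -111/56, m_4 = 0.
On [4, 6], S(x) = 8 + 51/28·(x - 4) - 111/112·(x - 4)² + 37/224·(x - 4)³.
With (x - 4) = 4/3: S(16/3) = 1712/189.

9.0582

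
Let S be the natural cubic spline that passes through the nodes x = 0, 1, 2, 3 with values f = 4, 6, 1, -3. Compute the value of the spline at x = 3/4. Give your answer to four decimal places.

6.1344

With σ_i denoting the second derivative at x_i, h_i = 1, 1, 1, and Δ_i = (y_(i+1) − y_i)/h_i = 2, -5, -4:
  1·σ_0 + 4·σ_1 + 1·σ_2 = 6(Δ_1 - Δ_0) = -42
  1·σ_1 + 4·σ_2 + 1·σ_3 = 6(Δ_2 - Δ_1) = 6
Natural end conditions: σ_0 = σ_3 = 0.
Solving the tridiagonal system: σ_0 = 0, σ_1 = -58/5, σ_2 = 22/5, σ_3 = 0.
On [0, 1], S(x) = 4 + 59/15·x + 0·x² - 29/15·x³.
With x = 3/4: S(3/4) = 1963/320.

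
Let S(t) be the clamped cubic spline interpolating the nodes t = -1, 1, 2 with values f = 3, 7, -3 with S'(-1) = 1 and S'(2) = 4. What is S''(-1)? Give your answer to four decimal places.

With σ_i denoting the second derivative at x_i, h_i = 2, 1, and Δ_i = (y_(i+1) − y_i)/h_i = 2, -10:
  2·σ_0 + 6·σ_1 + 1·σ_2 = 6(Δ_1 - Δ_0) = -72
Clamped end conditions give two more equations: 2h_0·σ_0 + h_0·σ_1 = 6(Δ_0 - S'(-1)) = 6 and h_1·σ_1 + 2h_1·σ_2 = 6(S'(2) - Δ_1) = 84.
Hence σ_0 = 29/2, σ_1 = -26, σ_2 = 55.

14.5000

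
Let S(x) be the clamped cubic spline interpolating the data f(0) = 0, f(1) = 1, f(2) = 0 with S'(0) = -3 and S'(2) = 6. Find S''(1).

-15

Let σ_i = S''(x_i). Step sizes h_i = 1, 1; slopes of the chords Δ_i = (y_(i+1) - y_i)/h_i = 1, -1.
  1·σ_0 + 4·σ_1 + 1·σ_2 = 6(Δ_1 - Δ_0) = -12
Clamped end conditions give two more equations: 2h_0·σ_0 + h_0·σ_1 = 6(Δ_0 - S'(0)) = 24 and h_1·σ_1 + 2h_1·σ_2 = 6(S'(2) - Δ_1) = 42.
Solving: σ_0 = 39/2, σ_1 = -15, σ_2 = 57/2.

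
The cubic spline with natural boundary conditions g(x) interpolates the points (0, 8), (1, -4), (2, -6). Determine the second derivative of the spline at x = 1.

15

Write σ_i for g''(x_i). With h_i = 1, 1 and divided differences Δ_i = -12, -2, the continuity of g' gives the tridiagonal system
  1·σ_0 + 4·σ_1 + 1·σ_2 = 6(Δ_1 - Δ_0) = 60
Natural end conditions: σ_0 = σ_2 = 0.
Solving: σ_0 = 0, σ_1 = 15, σ_2 = 0.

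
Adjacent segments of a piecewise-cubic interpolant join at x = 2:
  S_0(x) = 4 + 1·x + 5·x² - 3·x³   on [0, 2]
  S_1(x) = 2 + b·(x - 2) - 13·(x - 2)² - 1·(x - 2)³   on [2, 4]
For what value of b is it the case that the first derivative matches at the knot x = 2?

S_0'(x) = 1 + 10·x - 9·x², so S_0'(2) = -15. On the right, S_1'(2) = b, so b = -15.

-15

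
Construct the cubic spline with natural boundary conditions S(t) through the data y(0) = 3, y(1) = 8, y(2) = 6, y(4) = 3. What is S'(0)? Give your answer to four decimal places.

6.8478

Put σ_i = S'' at the i-th knot. Here h = (1, 1, 2) and Δ = (5, -2, -3/2), so the interior equations h_(i-1)·σ_(i-1) + 2(h_(i-1)+h_i)·σ_i + h_i·σ_(i+1) = 6(Δ_i − Δ_(i-1)) read
  1·σ_0 + 4·σ_1 + 1·σ_2 = 6(Δ_1 - Δ_0) = -42
  1·σ_1 + 6·σ_2 + 2·σ_3 = 6(Δ_2 - Δ_1) = 3
Natural end conditions: σ_0 = σ_3 = 0.
Forward elimination and back-substitution give σ_0 = 0, σ_1 = -255/23, σ_2 = 54/23, σ_3 = 0.
On [0, 1], S'(t) = b_0 + 2c_0·t + 3d_0·t² with b_0 = Δ_0 - h_0(2σ_0 + σ_1)/6 = 315/46, c_0 = σ_0/2 = 0, d_0 = (σ_1 - σ_0)/(6h_0) = -85/46. So S'(0) = 315/46.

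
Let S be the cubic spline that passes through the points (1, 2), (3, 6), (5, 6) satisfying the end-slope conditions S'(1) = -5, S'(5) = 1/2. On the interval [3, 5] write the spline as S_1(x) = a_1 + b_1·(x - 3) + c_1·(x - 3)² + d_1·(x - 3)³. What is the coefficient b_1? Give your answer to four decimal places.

2.6250

Put M_i = S'' at the i-th knot. Here h = (2, 2) and Δ = (2, 0), so the interior equations h_(i-1)·M_(i-1) + 2(h_(i-1)+h_i)·M_i + h_i·M_(i+1) = 6(Δ_i − Δ_(i-1)) read
  2·M_0 + 8·M_1 + 2·M_2 = 6(Δ_1 - Δ_0) = -12
Clamped end conditions give two more equations: 2h_0·M_0 + h_0·M_1 = 6(Δ_0 - S'(1)) = 42 and h_1·M_1 + 2h_1·M_2 = 6(S'(5) - Δ_1) = 3.
Solving the tridiagonal system: M_0 = 107/8, M_1 = -23/4, M_2 = 29/8.
On [3, 5], with S_1(x) = a_1 + b_1·(x - 3) + c_1·(x - 3)² + d_1·(x - 3)³: c_1 = M_1/2 = -23/8, d_1 = (M_2 - M_1)/(6h_1) = 25/32, b_1 = Δ_1 - h_1(2M_1 + M_2)/6 = 21/8.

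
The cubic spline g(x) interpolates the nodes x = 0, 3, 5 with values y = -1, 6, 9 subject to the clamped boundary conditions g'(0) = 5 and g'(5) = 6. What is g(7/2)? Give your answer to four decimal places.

With m_i denoting the second derivative at x_i, h_i = 3, 2, and Δ_i = (y_(i+1) − y_i)/h_i = 7/3, 3/2:
  3·m_0 + 10·m_1 + 2·m_2 = 6(Δ_1 - Δ_0) = -5
Clamped end conditions give two more equations: 2h_0·m_0 + h_0·m_1 = 6(Δ_0 - g'(0)) = -16 and h_1·m_1 + 2h_1·m_2 = 6(g'(5) - Δ_1) = 27.
Hence m_0 = -59/30, m_1 = -7/5, m_2 = 149/20.
On [3, 5], g(x) = 6 - 1/20·(x - 3) - 7/10·(x - 3)² + 59/80·(x - 3)³.
With (x - 3) = 1/2: g(7/2) = 3771/640.

5.8922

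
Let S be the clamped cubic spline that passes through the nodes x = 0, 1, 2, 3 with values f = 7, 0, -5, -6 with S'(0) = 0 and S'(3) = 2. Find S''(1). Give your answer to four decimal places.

8.9333

Put M_i = S'' at the i-th knot. Here h = (1, 1, 1) and Δ = (-7, -5, -1), so the interior equations h_(i-1)·M_(i-1) + 2(h_(i-1)+h_i)·M_i + h_i·M_(i+1) = 6(Δ_i − Δ_(i-1)) read
  1·M_0 + 4·M_1 + 1·M_2 = 6(Δ_1 - Δ_0) = 12
  1·M_1 + 4·M_2 + 1·M_3 = 6(Δ_2 - Δ_1) = 24
Clamped end conditions give two more equations: 2h_0·M_0 + h_0·M_1 = 6(Δ_0 - S'(0)) = -42 and h_2·M_2 + 2h_2·M_3 = 6(S'(3) - Δ_2) = 18.
Forward elimination and back-substitution give M_0 = -382/15, M_1 = 134/15, M_2 = 26/15, M_3 = 122/15.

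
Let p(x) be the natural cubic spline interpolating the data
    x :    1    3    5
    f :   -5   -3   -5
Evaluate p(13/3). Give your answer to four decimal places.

Write M_i for p''(x_i). With h_i = 2, 2 and divided differences Δ_i = 1, -1, the continuity of p' gives the tridiagonal system
  2·M_0 + 8·M_1 + 2·M_2 = 6(Δ_1 - Δ_0) = -12
Natural end conditions: M_0 = M_2 = 0.
Hence M_0 = 0, M_1 = -3/2, M_2 = 0.
On [3, 5], p(x) = -3 + 0·(x - 3) - 3/4·(x - 3)² + 1/8·(x - 3)³.
With (x - 3) = 4/3: p(13/3) = -109/27.

-4.0370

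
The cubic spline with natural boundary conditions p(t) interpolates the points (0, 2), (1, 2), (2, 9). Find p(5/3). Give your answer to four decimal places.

6.1481

With m_i denoting the second derivative at x_i, h_i = 1, 1, and Δ_i = (y_(i+1) − y_i)/h_i = 0, 7:
  1·m_0 + 4·m_1 + 1·m_2 = 6(Δ_1 - Δ_0) = 42
Natural end conditions: m_0 = m_2 = 0.
Hence m_0 = 0, m_1 = 21/2, m_2 = 0.
On [1, 2], p(t) = 2 + 7/2·(t - 1) + 21/4·(t - 1)² - 7/4·(t - 1)³.
With (t - 1) = 2/3: p(5/3) = 166/27.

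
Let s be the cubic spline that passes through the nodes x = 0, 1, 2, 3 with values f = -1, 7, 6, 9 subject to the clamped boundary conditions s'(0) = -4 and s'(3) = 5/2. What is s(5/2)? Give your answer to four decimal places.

7.0958

Write M_i for s''(x_i). With h_i = 1, 1, 1 and divided differences Δ_i = 8, -1, 3, the continuity of s' gives the tridiagonal system
  1·M_0 + 4·M_1 + 1·M_2 = 6(Δ_1 - Δ_0) = -54
  1·M_1 + 4·M_2 + 1·M_3 = 6(Δ_2 - Δ_1) = 24
Clamped end conditions give two more equations: 2h_0·M_0 + h_0·M_1 = 6(Δ_0 - s'(0)) = 72 and h_2·M_2 + 2h_2·M_3 = 6(s'(3) - Δ_2) = -3.
Forward elimination and back-substitution give M_0 = 767/15, M_1 = -454/15, M_2 = 239/15, M_3 = -142/15.
On [2, 3], s(x) = 6 - 11/15·(x - 2) + 239/30·(x - 2)² - 127/30·(x - 2)³.
With (x - 2) = 1/2: s(5/2) = 1703/240.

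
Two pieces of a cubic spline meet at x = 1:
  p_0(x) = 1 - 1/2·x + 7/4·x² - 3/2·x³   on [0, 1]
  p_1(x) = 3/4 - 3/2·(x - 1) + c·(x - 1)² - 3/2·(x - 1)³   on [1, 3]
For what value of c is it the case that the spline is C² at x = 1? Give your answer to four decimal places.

p_0''(x) = 7/2 - 9·x, so p_0''(1) = -11/2. On the right, p_1''(1) = 2c, so c = -11/4.

-2.7500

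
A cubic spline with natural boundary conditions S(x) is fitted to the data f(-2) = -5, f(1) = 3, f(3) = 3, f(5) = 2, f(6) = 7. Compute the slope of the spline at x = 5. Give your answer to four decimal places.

2.9936

With m_i denoting the second derivative at x_i, h_i = 3, 2, 2, 1, and Δ_i = (y_(i+1) − y_i)/h_i = 8/3, 0, -1/2, 5:
  3·m_0 + 10·m_1 + 2·m_2 = 6(Δ_1 - Δ_0) = -16
  2·m_1 + 8·m_2 + 2·m_3 = 6(Δ_2 - Δ_1) = -3
  2·m_2 + 6·m_3 + 1·m_4 = 6(Δ_3 - Δ_2) = 33
Natural end conditions: m_0 = m_4 = 0.
Solving: m_0 = 0, m_1 = -67/52, m_2 = -81/52, m_3 = 313/52, m_4 = 0.
On [5, 6], S'(x) = b_3 + 2c_3·(x - 5) + 3d_3·(x - 5)² with b_3 = Δ_3 - h_3(2m_3 + m_4)/6 = 467/156, c_3 = m_3/2 = 313/104, d_3 = (m_4 - m_3)/(6h_3) = -313/312. So S'(5) = 467/156.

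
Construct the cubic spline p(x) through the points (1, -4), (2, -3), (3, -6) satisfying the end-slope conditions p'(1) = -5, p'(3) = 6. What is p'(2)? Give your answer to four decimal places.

-1.7500

Write M_i for p''(x_i). With h_i = 1, 1 and divided differences Δ_i = 1, -3, the continuity of p' gives the tridiagonal system
  1·M_0 + 4·M_1 + 1·M_2 = 6(Δ_1 - Δ_0) = -24
Clamped end conditions give two more equations: 2h_0·M_0 + h_0·M_1 = 6(Δ_0 - p'(1)) = 36 and h_1·M_1 + 2h_1·M_2 = 6(p'(3) - Δ_1) = 54.
Solving: M_0 = 59/2, M_1 = -23, M_2 = 77/2.
On [2, 3], p'(x) = b_1 + 2c_1·(x - 2) + 3d_1·(x - 2)² with b_1 = Δ_1 - h_1(2M_1 + M_2)/6 = -7/4, c_1 = M_1/2 = -23/2, d_1 = (M_2 - M_1)/(6h_1) = 41/4. So p'(2) = -7/4.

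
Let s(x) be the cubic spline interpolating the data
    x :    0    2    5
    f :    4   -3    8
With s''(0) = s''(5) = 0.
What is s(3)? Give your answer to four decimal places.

-1.7222

With M_i denoting the second derivative at x_i, h_i = 2, 3, and Δ_i = (y_(i+1) − y_i)/h_i = -7/2, 11/3:
  2·M_0 + 10·M_1 + 3·M_2 = 6(Δ_1 - Δ_0) = 43
Natural end conditions: M_0 = M_2 = 0.
Forward elimination and back-substitution give M_0 = 0, M_1 = 43/10, M_2 = 0.
On [2, 5], s(x) = -3 - 19/30·(x - 2) + 43/20·(x - 2)² - 43/180·(x - 2)³.
With (x - 2) = 1: s(3) = -31/18.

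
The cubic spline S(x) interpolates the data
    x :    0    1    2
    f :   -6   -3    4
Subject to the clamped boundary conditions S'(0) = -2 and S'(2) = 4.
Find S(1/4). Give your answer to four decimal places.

Write σ_i for S''(x_i). With h_i = 1, 1 and divided differences Δ_i = 3, 7, the continuity of S' gives the tridiagonal system
  1·σ_0 + 4·σ_1 + 1·σ_2 = 6(Δ_1 - Δ_0) = 24
Clamped end conditions give two more equations: 2h_0·σ_0 + h_0·σ_1 = 6(Δ_0 - S'(0)) = 30 and h_1·σ_1 + 2h_1·σ_2 = 6(S'(2) - Δ_1) = -18.
Forward elimination and back-substitution give σ_0 = 12, σ_1 = 6, σ_2 = -12.
On [0, 1], S(x) = -6 - 2·x + 6·x² - 1·x³.
With x = 1/4: S(1/4) = -393/64.

-6.1406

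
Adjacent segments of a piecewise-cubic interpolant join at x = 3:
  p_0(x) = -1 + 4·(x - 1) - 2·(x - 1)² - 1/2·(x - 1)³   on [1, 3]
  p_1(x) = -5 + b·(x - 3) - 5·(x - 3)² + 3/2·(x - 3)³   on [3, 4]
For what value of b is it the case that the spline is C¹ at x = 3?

p_0'(x) = 4 - 4·(x - 1) - 3/2·(x - 1)², so p_0'(3) = -10. On the right, p_1'(3) = b, so b = -10.

-10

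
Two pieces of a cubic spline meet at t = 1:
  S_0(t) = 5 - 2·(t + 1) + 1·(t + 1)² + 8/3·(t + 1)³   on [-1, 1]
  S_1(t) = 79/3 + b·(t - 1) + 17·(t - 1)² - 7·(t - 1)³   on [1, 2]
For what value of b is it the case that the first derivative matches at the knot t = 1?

34

S_0'(t) = -2 + 2·(t + 1) + 8·(t + 1)², so S_0'(1) = 34. On the right, S_1'(1) = b, so b = 34.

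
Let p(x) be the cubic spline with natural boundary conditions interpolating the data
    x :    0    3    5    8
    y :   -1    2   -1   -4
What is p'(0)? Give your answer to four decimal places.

Write M_i for p''(x_i). With h_i = 3, 2, 3 and divided differences Δ_i = 1, -3/2, -1, the continuity of p' gives the tridiagonal system
  3·M_0 + 10·M_1 + 2·M_2 = 6(Δ_1 - Δ_0) = -15
  2·M_1 + 10·M_2 + 3·M_3 = 6(Δ_2 - Δ_1) = 3
Natural end conditions: M_0 = M_3 = 0.
Hence M_0 = 0, M_1 = -13/8, M_2 = 5/8, M_3 = 0.
On [0, 3], p'(x) = b_0 + 2c_0·x + 3d_0·x² with b_0 = Δ_0 - h_0(2M_0 + M_1)/6 = 29/16, c_0 = M_0/2 = 0, d_0 = (M_1 - M_0)/(6h_0) = -13/144. So p'(0) = 29/16.

1.8125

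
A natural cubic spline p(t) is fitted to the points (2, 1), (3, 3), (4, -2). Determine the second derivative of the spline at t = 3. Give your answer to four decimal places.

Let σ_i = p''(x_i). Step sizes h_i = 1, 1; slopes of the chords Δ_i = (y_(i+1) - y_i)/h_i = 2, -5.
  1·σ_0 + 4·σ_1 + 1·σ_2 = 6(Δ_1 - Δ_0) = -42
Natural end conditions: σ_0 = σ_2 = 0.
Solving: σ_0 = 0, σ_1 = -21/2, σ_2 = 0.

-10.5000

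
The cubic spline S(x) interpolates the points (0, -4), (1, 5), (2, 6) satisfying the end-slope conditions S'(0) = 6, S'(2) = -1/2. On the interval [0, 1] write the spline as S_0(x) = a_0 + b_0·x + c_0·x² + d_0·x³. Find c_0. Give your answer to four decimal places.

8.8750

Put M_i = S'' at the i-th knot. Here h = (1, 1) and Δ = (9, 1), so the interior equations h_(i-1)·M_(i-1) + 2(h_(i-1)+h_i)·M_i + h_i·M_(i+1) = 6(Δ_i − Δ_(i-1)) read
  1·M_0 + 4·M_1 + 1·M_2 = 6(Δ_1 - Δ_0) = -48
Clamped end conditions give two more equations: 2h_0·M_0 + h_0·M_1 = 6(Δ_0 - S'(0)) = 18 and h_1·M_1 + 2h_1·M_2 = 6(S'(2) - Δ_1) = -9.
Hence M_0 = 71/4, M_1 = -35/2, M_2 = 17/4.
On [0, 1], with S_0(x) = a_0 + b_0·x + c_0·x² + d_0·x³: c_0 = M_0/2 = 71/8, d_0 = (M_1 - M_0)/(6h_0) = -47/8, b_0 = Δ_0 - h_0(2M_0 + M_1)/6 = 6.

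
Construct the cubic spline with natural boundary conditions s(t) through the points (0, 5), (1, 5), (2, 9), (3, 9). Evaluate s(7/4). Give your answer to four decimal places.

8.1250

Let m_i = s''(x_i). Step sizes h_i = 1, 1, 1; slopes of the chords Δ_i = (y_(i+1) - y_i)/h_i = 0, 4, 0.
  1·m_0 + 4·m_1 + 1·m_2 = 6(Δ_1 - Δ_0) = 24
  1·m_1 + 4·m_2 + 1·m_3 = 6(Δ_2 - Δ_1) = -24
Natural end conditions: m_0 = m_3 = 0.
Solving: m_0 = 0, m_1 = 8, m_2 = -8, m_3 = 0.
On [1, 2], s(t) = 5 + 8/3·(t - 1) + 4·(t - 1)² - 8/3·(t - 1)³.
With (t - 1) = 3/4: s(7/4) = 65/8.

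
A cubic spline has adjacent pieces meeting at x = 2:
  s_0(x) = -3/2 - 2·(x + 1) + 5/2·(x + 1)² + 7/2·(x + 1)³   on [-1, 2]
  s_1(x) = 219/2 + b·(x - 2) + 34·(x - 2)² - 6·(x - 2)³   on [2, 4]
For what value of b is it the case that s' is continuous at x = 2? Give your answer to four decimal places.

s_0'(x) = -2 + 5·(x + 1) + 21/2·(x + 1)², so s_0'(2) = 215/2. On the right, s_1'(2) = b, so b = 215/2.

107.5000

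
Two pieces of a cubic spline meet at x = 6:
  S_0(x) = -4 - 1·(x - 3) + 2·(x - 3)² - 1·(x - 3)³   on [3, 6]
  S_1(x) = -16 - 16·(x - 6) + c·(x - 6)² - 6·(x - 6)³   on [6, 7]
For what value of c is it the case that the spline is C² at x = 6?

-7

S_0''(x) = 4 - 6·(x - 3), so S_0''(6) = -14. On the right, S_1''(6) = 2c, so c = -7.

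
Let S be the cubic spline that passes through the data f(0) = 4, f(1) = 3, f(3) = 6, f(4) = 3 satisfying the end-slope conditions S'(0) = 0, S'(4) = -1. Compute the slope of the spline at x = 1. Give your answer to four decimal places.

With m_i denoting the second derivative at x_i, h_i = 1, 2, 1, and Δ_i = (y_(i+1) − y_i)/h_i = -1, 3/2, -3:
  1·m_0 + 6·m_1 + 2·m_2 = 6(Δ_1 - Δ_0) = 15
  2·m_1 + 6·m_2 + 1·m_3 = 6(Δ_2 - Δ_1) = -27
Clamped end conditions give two more equations: 2h_0·m_0 + h_0·m_1 = 6(Δ_0 - S'(0)) = -6 and h_2·m_2 + 2h_2·m_3 = 6(S'(4) - Δ_2) = 12.
Hence m_0 = -43/7, m_1 = 44/7, m_2 = -58/7, m_3 = 71/7.
On [1, 3], S'(x) = b_1 + 2c_1·(x - 1) + 3d_1·(x - 1)² with b_1 = Δ_1 - h_1(2m_1 + m_2)/6 = 1/14, c_1 = m_1/2 = 22/7, d_1 = (m_2 - m_1)/(6h_1) = -17/14. So S'(1) = 1/14.

0.0714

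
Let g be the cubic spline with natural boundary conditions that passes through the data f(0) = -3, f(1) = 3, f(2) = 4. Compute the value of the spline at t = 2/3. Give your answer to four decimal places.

Write M_i for g''(x_i). With h_i = 1, 1 and divided differences Δ_i = 6, 1, the continuity of g' gives the tridiagonal system
  1·M_0 + 4·M_1 + 1·M_2 = 6(Δ_1 - Δ_0) = -30
Natural end conditions: M_0 = M_2 = 0.
Hence M_0 = 0, M_1 = -15/2, M_2 = 0.
On [0, 1], g(t) = -3 + 29/4·t + 0·t² - 5/4·t³.
With t = 2/3: g(2/3) = 79/54.

1.4630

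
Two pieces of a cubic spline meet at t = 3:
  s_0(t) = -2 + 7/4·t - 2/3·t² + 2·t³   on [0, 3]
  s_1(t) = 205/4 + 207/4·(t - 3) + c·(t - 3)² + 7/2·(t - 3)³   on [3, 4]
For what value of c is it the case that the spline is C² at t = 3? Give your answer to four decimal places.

s_0''(t) = -4/3 + 12·t, so s_0''(3) = 104/3. On the right, s_1''(3) = 2c, so c = 52/3.

17.3333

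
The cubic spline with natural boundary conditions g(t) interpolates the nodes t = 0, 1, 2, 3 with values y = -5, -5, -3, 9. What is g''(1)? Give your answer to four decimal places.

-0.8000

Put m_i = g'' at the i-th knot. Here h = (1, 1, 1) and Δ = (0, 2, 12), so the interior equations h_(i-1)·m_(i-1) + 2(h_(i-1)+h_i)·m_i + h_i·m_(i+1) = 6(Δ_i − Δ_(i-1)) read
  1·m_0 + 4·m_1 + 1·m_2 = 6(Δ_1 - Δ_0) = 12
  1·m_1 + 4·m_2 + 1·m_3 = 6(Δ_2 - Δ_1) = 60
Natural end conditions: m_0 = m_3 = 0.
Solving: m_0 = 0, m_1 = -4/5, m_2 = 76/5, m_3 = 0.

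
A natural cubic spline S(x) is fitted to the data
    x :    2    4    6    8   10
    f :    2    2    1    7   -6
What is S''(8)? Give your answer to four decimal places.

-8.4107

With M_i denoting the second derivative at x_i, h_i = 2, 2, 2, 2, and Δ_i = (y_(i+1) − y_i)/h_i = 0, -1/2, 3, -13/2:
  2·M_0 + 8·M_1 + 2·M_2 = 6(Δ_1 - Δ_0) = -3
  2·M_1 + 8·M_2 + 2·M_3 = 6(Δ_2 - Δ_1) = 21
  2·M_2 + 8·M_3 + 2·M_4 = 6(Δ_3 - Δ_2) = -57
Natural end conditions: M_0 = M_4 = 0.
Hence M_0 = 0, M_1 = -93/56, M_2 = 36/7, M_3 = -471/56, M_4 = 0.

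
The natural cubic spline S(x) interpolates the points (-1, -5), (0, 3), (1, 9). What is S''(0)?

-3

Let M_i = S''(x_i). Step sizes h_i = 1, 1; slopes of the chords Δ_i = (y_(i+1) - y_i)/h_i = 8, 6.
  1·M_0 + 4·M_1 + 1·M_2 = 6(Δ_1 - Δ_0) = -12
Natural end conditions: M_0 = M_2 = 0.
Solving: M_0 = 0, M_1 = -3, M_2 = 0.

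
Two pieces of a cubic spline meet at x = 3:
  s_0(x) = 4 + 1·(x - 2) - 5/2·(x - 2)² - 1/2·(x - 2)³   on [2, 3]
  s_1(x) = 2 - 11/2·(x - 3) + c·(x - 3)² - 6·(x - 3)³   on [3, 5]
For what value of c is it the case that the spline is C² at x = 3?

-4

s_0''(x) = -5 - 3·(x - 2), so s_0''(3) = -8. On the right, s_1''(3) = 2c, so c = -4.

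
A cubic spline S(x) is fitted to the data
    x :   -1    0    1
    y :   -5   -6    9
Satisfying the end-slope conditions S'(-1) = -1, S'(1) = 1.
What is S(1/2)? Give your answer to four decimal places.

Write M_i for S''(x_i). With h_i = 1, 1 and divided differences Δ_i = -1, 15, the continuity of S' gives the tridiagonal system
  1·M_0 + 4·M_1 + 1·M_2 = 6(Δ_1 - Δ_0) = 96
Clamped end conditions give two more equations: 2h_0·M_0 + h_0·M_1 = 6(Δ_0 - S'(-1)) = 0 and h_1·M_1 + 2h_1·M_2 = 6(S'(1) - Δ_1) = -84.
Solving: M_0 = -23, M_1 = 46, M_2 = -65.
On [0, 1], S(x) = -6 + 21/2·x + 23·x² - 37/2·x³.
With x = 1/2: S(1/2) = 43/16.

2.6875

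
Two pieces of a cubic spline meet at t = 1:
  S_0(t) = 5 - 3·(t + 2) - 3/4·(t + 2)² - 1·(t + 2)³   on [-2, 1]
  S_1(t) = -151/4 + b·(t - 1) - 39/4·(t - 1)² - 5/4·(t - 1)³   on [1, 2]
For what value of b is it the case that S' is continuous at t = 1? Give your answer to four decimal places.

S_0'(t) = -3 - 3/2·(t + 2) - 3·(t + 2)², so S_0'(1) = -69/2. On the right, S_1'(1) = b, so b = -69/2.

-34.5000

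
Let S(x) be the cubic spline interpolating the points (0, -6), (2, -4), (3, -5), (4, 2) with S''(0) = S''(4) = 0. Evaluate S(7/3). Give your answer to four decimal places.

-4.7198

Put M_i = S'' at the i-th knot. Here h = (2, 1, 1) and Δ = (1, -1, 7), so the interior equations h_(i-1)·M_(i-1) + 2(h_(i-1)+h_i)·M_i + h_i·M_(i+1) = 6(Δ_i − Δ_(i-1)) read
  2·M_0 + 6·M_1 + 1·M_2 = 6(Δ_1 - Δ_0) = -12
  1·M_1 + 4·M_2 + 1·M_3 = 6(Δ_2 - Δ_1) = 48
Natural end conditions: M_0 = M_3 = 0.
Solving the tridiagonal system: M_0 = 0, M_1 = -96/23, M_2 = 300/23, M_3 = 0.
On [2, 3], S(x) = -4 - 41/23·(x - 2) - 48/23·(x - 2)² + 66/23·(x - 2)³.
With (x - 2) = 1/3: S(7/3) = -977/207.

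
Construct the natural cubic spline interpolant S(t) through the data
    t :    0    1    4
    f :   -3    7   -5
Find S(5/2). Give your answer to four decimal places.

6.9063

With M_i denoting the second derivative at x_i, h_i = 1, 3, and Δ_i = (y_(i+1) − y_i)/h_i = 10, -4:
  1·M_0 + 8·M_1 + 3·M_2 = 6(Δ_1 - Δ_0) = -84
Natural end conditions: M_0 = M_2 = 0.
Solving the tridiagonal system: M_0 = 0, M_1 = -21/2, M_2 = 0.
On [1, 4], S(t) = 7 + 13/2·(t - 1) - 21/4·(t - 1)² + 7/12·(t - 1)³.
With (t - 1) = 3/2: S(5/2) = 221/32.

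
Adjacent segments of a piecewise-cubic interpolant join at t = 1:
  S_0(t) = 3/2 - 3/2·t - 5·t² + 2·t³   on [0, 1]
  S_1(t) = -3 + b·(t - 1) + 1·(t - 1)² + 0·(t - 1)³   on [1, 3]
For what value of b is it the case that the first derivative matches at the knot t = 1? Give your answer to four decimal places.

-5.5000

S_0'(t) = -3/2 - 10·t + 6·t², so S_0'(1) = -11/2. On the right, S_1'(1) = b, so b = -11/2.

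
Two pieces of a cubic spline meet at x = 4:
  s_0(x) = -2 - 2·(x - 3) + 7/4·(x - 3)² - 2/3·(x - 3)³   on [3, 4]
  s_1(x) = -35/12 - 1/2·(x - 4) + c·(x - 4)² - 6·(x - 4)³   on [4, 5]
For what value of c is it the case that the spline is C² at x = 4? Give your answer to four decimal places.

-0.2500

s_0''(x) = 7/2 - 4·(x - 3), so s_0''(4) = -1/2. On the right, s_1''(4) = 2c, so c = -1/4.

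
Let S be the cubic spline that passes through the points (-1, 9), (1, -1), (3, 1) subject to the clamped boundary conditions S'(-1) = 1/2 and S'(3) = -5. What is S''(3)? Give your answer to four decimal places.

-14.8750

Put m_i = S'' at the i-th knot. Here h = (2, 2) and Δ = (-5, 1), so the interior equations h_(i-1)·m_(i-1) + 2(h_(i-1)+h_i)·m_i + h_i·m_(i+1) = 6(Δ_i − Δ_(i-1)) read
  2·m_0 + 8·m_1 + 2·m_2 = 6(Δ_1 - Δ_0) = 36
Clamped end conditions give two more equations: 2h_0·m_0 + h_0·m_1 = 6(Δ_0 - S'(-1)) = -33 and h_1·m_1 + 2h_1·m_2 = 6(S'(3) - Δ_1) = -36.
Solving the tridiagonal system: m_0 = -113/8, m_1 = 47/4, m_2 = -119/8.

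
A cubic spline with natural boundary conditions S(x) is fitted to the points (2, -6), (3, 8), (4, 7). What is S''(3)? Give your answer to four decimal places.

-22.5000

Write M_i for S''(x_i). With h_i = 1, 1 and divided differences Δ_i = 14, -1, the continuity of S' gives the tridiagonal system
  1·M_0 + 4·M_1 + 1·M_2 = 6(Δ_1 - Δ_0) = -90
Natural end conditions: M_0 = M_2 = 0.
Forward elimination and back-substitution give M_0 = 0, M_1 = -45/2, M_2 = 0.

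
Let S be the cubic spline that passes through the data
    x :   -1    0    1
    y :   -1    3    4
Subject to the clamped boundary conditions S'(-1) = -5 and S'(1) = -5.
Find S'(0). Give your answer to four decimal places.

6.2500

Let σ_i = S''(x_i). Step sizes h_i = 1, 1; slopes of the chords Δ_i = (y_(i+1) - y_i)/h_i = 4, 1.
  1·σ_0 + 4·σ_1 + 1·σ_2 = 6(Δ_1 - Δ_0) = -18
Clamped end conditions give two more equations: 2h_0·σ_0 + h_0·σ_1 = 6(Δ_0 - S'(-1)) = 54 and h_1·σ_1 + 2h_1·σ_2 = 6(S'(1) - Δ_1) = -36.
Solving: σ_0 = 63/2, σ_1 = -9, σ_2 = -27/2.
On [0, 1], S'(x) = b_1 + 2c_1·x + 3d_1·x² with b_1 = Δ_1 - h_1(2σ_1 + σ_2)/6 = 25/4, c_1 = σ_1/2 = -9/2, d_1 = (σ_2 - σ_1)/(6h_1) = -3/4. So S'(0) = 25/4.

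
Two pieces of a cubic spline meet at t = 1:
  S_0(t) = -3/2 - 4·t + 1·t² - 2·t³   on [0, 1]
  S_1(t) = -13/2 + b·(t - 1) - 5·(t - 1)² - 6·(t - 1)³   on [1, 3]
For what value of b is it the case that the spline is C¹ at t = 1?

-8

S_0'(t) = -4 + 2·t - 6·t², so S_0'(1) = -8. On the right, S_1'(1) = b, so b = -8.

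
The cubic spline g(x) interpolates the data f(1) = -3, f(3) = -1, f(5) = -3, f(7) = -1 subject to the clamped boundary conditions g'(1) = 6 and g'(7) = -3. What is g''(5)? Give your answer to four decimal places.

Write σ_i for g''(x_i). With h_i = 2, 2, 2 and divided differences Δ_i = 1, -1, 1, the continuity of g' gives the tridiagonal system
  2·σ_0 + 8·σ_1 + 2·σ_2 = 6(Δ_1 - Δ_0) = -12
  2·σ_1 + 8·σ_2 + 2·σ_3 = 6(Δ_2 - Δ_1) = 12
Clamped end conditions give two more equations: 2h_0·σ_0 + h_0·σ_1 = 6(Δ_0 - g'(1)) = -30 and h_2·σ_2 + 2h_2·σ_3 = 6(g'(7) - Δ_2) = -24.
Solving the tridiagonal system: σ_0 = -36/5, σ_1 = -3/5, σ_2 = 18/5, σ_3 = -39/5.

3.6000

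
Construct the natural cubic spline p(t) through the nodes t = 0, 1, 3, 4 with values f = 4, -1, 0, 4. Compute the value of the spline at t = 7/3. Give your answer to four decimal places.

Put M_i = p'' at the i-th knot. Here h = (1, 2, 1) and Δ = (-5, 1/2, 4), so the interior equations h_(i-1)·M_(i-1) + 2(h_(i-1)+h_i)·M_i + h_i·M_(i+1) = 6(Δ_i − Δ_(i-1)) read
  1·M_0 + 6·M_1 + 2·M_2 = 6(Δ_1 - Δ_0) = 33
  2·M_1 + 6·M_2 + 1·M_3 = 6(Δ_2 - Δ_1) = 21
Natural end conditions: M_0 = M_3 = 0.
Hence M_0 = 0, M_1 = 39/8, M_2 = 15/8, M_3 = 0.
On [1, 3], p(t) = -1 - 27/8·(t - 1) + 39/16·(t - 1)² - 1/4·(t - 1)³.
With (t - 1) = 4/3: p(7/3) = -95/54.

-1.7593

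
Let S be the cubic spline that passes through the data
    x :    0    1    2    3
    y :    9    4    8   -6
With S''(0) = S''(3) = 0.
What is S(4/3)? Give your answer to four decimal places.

5.6000

Put M_i = S'' at the i-th knot. Here h = (1, 1, 1) and Δ = (-5, 4, -14), so the interior equations h_(i-1)·M_(i-1) + 2(h_(i-1)+h_i)·M_i + h_i·M_(i+1) = 6(Δ_i − Δ_(i-1)) read
  1·M_0 + 4·M_1 + 1·M_2 = 6(Δ_1 - Δ_0) = 54
  1·M_1 + 4·M_2 + 1·M_3 = 6(Δ_2 - Δ_1) = -108
Natural end conditions: M_0 = M_3 = 0.
Solving: M_0 = 0, M_1 = 108/5, M_2 = -162/5, M_3 = 0.
On [1, 2], S(x) = 4 + 11/5·(x - 1) + 54/5·(x - 1)² - 9·(x - 1)³.
With (x - 1) = 1/3: S(4/3) = 28/5.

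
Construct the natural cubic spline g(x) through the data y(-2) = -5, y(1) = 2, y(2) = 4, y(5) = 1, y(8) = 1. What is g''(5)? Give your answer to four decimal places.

1.1754

Let m_i = g''(x_i). Step sizes h_i = 3, 1, 3, 3; slopes of the chords Δ_i = (y_(i+1) - y_i)/h_i = 7/3, 2, -1, 0.
  3·m_0 + 8·m_1 + 1·m_2 = 6(Δ_1 - Δ_0) = -2
  1·m_1 + 8·m_2 + 3·m_3 = 6(Δ_2 - Δ_1) = -18
  3·m_2 + 12·m_3 + 3·m_4 = 6(Δ_3 - Δ_2) = 6
Natural end conditions: m_0 = m_4 = 0.
Solving the tridiagonal system: m_0 = 0, m_1 = 5/57, m_2 = -154/57, m_3 = 67/57, m_4 = 0.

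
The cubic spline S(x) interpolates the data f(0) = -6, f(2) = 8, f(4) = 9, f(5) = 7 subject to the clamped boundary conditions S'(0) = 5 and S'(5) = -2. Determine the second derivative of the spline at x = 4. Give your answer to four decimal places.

-0.4348

Put M_i = S'' at the i-th knot. Here h = (2, 2, 1) and Δ = (7, 1/2, -2), so the interior equations h_(i-1)·M_(i-1) + 2(h_(i-1)+h_i)·M_i + h_i·M_(i+1) = 6(Δ_i − Δ_(i-1)) read
  2·M_0 + 8·M_1 + 2·M_2 = 6(Δ_1 - Δ_0) = -39
  2·M_1 + 6·M_2 + 1·M_3 = 6(Δ_2 - Δ_1) = -15
Clamped end conditions give two more equations: 2h_0·M_0 + h_0·M_1 = 6(Δ_0 - S'(0)) = 12 and h_2·M_2 + 2h_2·M_3 = 6(S'(5) - Δ_2) = 0.
Hence M_0 = 283/46, M_1 = -145/23, M_2 = -10/23, M_3 = 5/23.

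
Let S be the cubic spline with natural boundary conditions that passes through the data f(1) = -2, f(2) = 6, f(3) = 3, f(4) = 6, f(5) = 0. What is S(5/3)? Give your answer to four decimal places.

Write M_i for S''(x_i). With h_i = 1, 1, 1, 1 and divided differences Δ_i = 8, -3, 3, -6, the continuity of S' gives the tridiagonal system
  1·M_0 + 4·M_1 + 1·M_2 = 6(Δ_1 - Δ_0) = -66
  1·M_1 + 4·M_2 + 1·M_3 = 6(Δ_2 - Δ_1) = 36
  1·M_2 + 4·M_3 + 1·M_4 = 6(Δ_3 - Δ_2) = -54
Natural end conditions: M_0 = M_4 = 0.
Solving: M_0 = 0, M_1 = -297/14, M_2 = 132/7, M_3 = -255/14, M_4 = 0.
On [1, 2], S(x) = -2 + 323/28·(x - 1) + 0·(x - 1)² - 99/28·(x - 1)³.
With (x - 1) = 2/3: S(5/3) = 65/14.

4.6429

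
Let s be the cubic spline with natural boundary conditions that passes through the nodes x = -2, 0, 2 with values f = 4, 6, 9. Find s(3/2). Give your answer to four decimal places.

8.1914

Put m_i = s'' at the i-th knot. Here h = (2, 2) and Δ = (1, 3/2), so the interior equations h_(i-1)·m_(i-1) + 2(h_(i-1)+h_i)·m_i + h_i·m_(i+1) = 6(Δ_i − Δ_(i-1)) read
  2·m_0 + 8·m_1 + 2·m_2 = 6(Δ_1 - Δ_0) = 3
Natural end conditions: m_0 = m_2 = 0.
Forward elimination and back-substitution give m_0 = 0, m_1 = 3/8, m_2 = 0.
On [0, 2], s(x) = 6 + 5/4·x + 3/16·x² - 1/32·x³.
With x = 3/2: s(3/2) = 2097/256.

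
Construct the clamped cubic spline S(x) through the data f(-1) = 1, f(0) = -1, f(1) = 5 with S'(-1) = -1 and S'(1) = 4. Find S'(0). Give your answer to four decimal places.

2.2500

With m_i denoting the second derivative at x_i, h_i = 1, 1, and Δ_i = (y_(i+1) − y_i)/h_i = -2, 6:
  1·m_0 + 4·m_1 + 1·m_2 = 6(Δ_1 - Δ_0) = 48
Clamped end conditions give two more equations: 2h_0·m_0 + h_0·m_1 = 6(Δ_0 - S'(-1)) = -6 and h_1·m_1 + 2h_1·m_2 = 6(S'(1) - Δ_1) = -12.
Forward elimination and back-substitution give m_0 = -25/2, m_1 = 19, m_2 = -31/2.
On [0, 1], S'(x) = b_1 + 2c_1·x + 3d_1·x² with b_1 = Δ_1 - h_1(2m_1 + m_2)/6 = 9/4, c_1 = m_1/2 = 19/2, d_1 = (m_2 - m_1)/(6h_1) = -23/4. So S'(0) = 9/4.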